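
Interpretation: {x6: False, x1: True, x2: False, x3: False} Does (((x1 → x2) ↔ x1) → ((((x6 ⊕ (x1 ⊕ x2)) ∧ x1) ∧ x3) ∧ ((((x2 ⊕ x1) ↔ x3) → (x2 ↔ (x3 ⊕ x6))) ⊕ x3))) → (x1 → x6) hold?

Substituting x6=False, x1=True, x2=False, x3=False:
x1 → x2 = True → False = False
(x1 → x2) ↔ x1 = False ↔ True = False
x1 ⊕ x2 = True ⊕ False = True
x6 ⊕ (x1 ⊕ x2) = False ⊕ True = True
(x6 ⊕ (x1 ⊕ x2)) ∧ x1 = True ∧ True = True
((x6 ⊕ (x1 ⊕ x2)) ∧ x1) ∧ x3 = True ∧ False = False
x2 ⊕ x1 = False ⊕ True = True
(x2 ⊕ x1) ↔ x3 = True ↔ False = False
x3 ⊕ x6 = False ⊕ False = False
x2 ↔ (x3 ⊕ x6) = False ↔ False = True
((x2 ⊕ x1) ↔ x3) → (x2 ↔ (x3 ⊕ x6)) = False → True = True
(((x2 ⊕ x1) ↔ x3) → (x2 ↔ (x3 ⊕ x6))) ⊕ x3 = True ⊕ False = True
(((x6 ⊕ (x1 ⊕ x2)) ∧ x1) ∧ x3) ∧ ((((x2 ⊕ x1) ↔ x3) → (x2 ↔ (x3 ⊕ x6))) ⊕ x3) = False ∧ True = False
((x1 → x2) ↔ x1) → ((((x6 ⊕ (x1 ⊕ x2)) ∧ x1) ∧ x3) ∧ ((((x2 ⊕ x1) ↔ x3) → (x2 ↔ (x3 ⊕ x6))) ⊕ x3)) = False → False = True
x1 → x6 = True → False = False
(((x1 → x2) ↔ x1) → ((((x6 ⊕ (x1 ⊕ x2)) ∧ x1) ∧ x3) ∧ ((((x2 ⊕ x1) ↔ x3) → (x2 ↔ (x3 ⊕ x6))) ⊕ x3))) → (x1 → x6) = True → False = False

False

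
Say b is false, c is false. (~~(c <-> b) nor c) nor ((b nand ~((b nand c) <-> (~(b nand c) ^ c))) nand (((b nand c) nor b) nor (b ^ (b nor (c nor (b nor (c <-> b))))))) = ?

T

c <-> b = F <-> F = T
~(c <-> b) = ~T = F
~~(c <-> b) = ~F = T
~~(c <-> b) nor c = T nor F = F
b nand c = F nand F = T
b nand c = F nand F = T
~(b nand c) = ~T = F
~(b nand c) ^ c = F ^ F = F
(b nand c) <-> (~(b nand c) ^ c) = T <-> F = F
~((b nand c) <-> (~(b nand c) ^ c)) = ~F = T
b nand ~((b nand c) <-> (~(b nand c) ^ c)) = F nand T = T
b nand c = F nand F = T
(b nand c) nor b = T nor F = F
c <-> b = F <-> F = T
b nor (c <-> b) = F nor T = F
c nor (b nor (c <-> b)) = F nor F = T
b nor (c nor (b nor (c <-> b))) = F nor T = F
b ^ (b nor (c nor (b nor (c <-> b)))) = F ^ F = F
((b nand c) nor b) nor (b ^ (b nor (c nor (b nor (c <-> b))))) = F nor F = T
(b nand ~((b nand c) <-> (~(b nand c) ^ c))) nand (((b nand c) nor b) nor (b ^ (b nor (c nor (b nor (c <-> b)))))) = T nand T = F
(~~(c <-> b) nor c) nor ((b nand ~((b nand c) <-> (~(b nand c) ^ c))) nand (((b nand c) nor b) nor (b ^ (b nor (c nor (b nor (c <-> b))))))) = F nor F = T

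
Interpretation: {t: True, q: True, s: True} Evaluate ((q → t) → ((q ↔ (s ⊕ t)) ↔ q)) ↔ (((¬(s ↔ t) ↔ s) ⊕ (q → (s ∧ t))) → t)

False

q → t = True → True = True
s ⊕ t = True ⊕ True = False
q ↔ (s ⊕ t) = True ↔ False = False
(q ↔ (s ⊕ t)) ↔ q = False ↔ True = False
(q → t) → ((q ↔ (s ⊕ t)) ↔ q) = True → False = False
s ↔ t = True ↔ True = True
¬(s ↔ t) = ¬True = False
¬(s ↔ t) ↔ s = False ↔ True = False
s ∧ t = True ∧ True = True
q → (s ∧ t) = True → True = True
(¬(s ↔ t) ↔ s) ⊕ (q → (s ∧ t)) = False ⊕ True = True
((¬(s ↔ t) ↔ s) ⊕ (q → (s ∧ t))) → t = True → True = True
((q → t) → ((q ↔ (s ⊕ t)) ↔ q)) ↔ (((¬(s ↔ t) ↔ s) ⊕ (q → (s ∧ t))) → t) = False ↔ True = False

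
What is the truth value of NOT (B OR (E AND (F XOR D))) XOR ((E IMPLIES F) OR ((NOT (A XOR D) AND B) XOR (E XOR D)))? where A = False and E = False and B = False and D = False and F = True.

F XOR D = True XOR False = True
E AND (F XOR D) = False AND True = False
B OR (E AND (F XOR D)) = False OR False = False
NOT (B OR (E AND (F XOR D))) = NOT False = True
E IMPLIES F = False IMPLIES True = True
A XOR D = False XOR False = False
NOT (A XOR D) = NOT False = True
NOT (A XOR D) AND B = True AND False = False
E XOR D = False XOR False = False
(NOT (A XOR D) AND B) XOR (E XOR D) = False XOR False = False
(E IMPLIES F) OR ((NOT (A XOR D) AND B) XOR (E XOR D)) = True OR False = True
NOT (B OR (E AND (F XOR D))) XOR ((E IMPLIES F) OR ((NOT (A XOR D) AND B) XOR (E XOR D))) = True XOR True = False

False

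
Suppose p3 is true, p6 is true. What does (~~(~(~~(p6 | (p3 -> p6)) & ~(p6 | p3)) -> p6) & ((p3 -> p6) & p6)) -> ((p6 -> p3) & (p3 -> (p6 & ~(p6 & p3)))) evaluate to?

p3 -> p6 = 1 -> 1 = 1
p6 | (p3 -> p6) = 1 | 1 = 1
~(p6 | (p3 -> p6)) = ~1 = 0
~~(p6 | (p3 -> p6)) = ~0 = 1
p6 | p3 = 1 | 1 = 1
~(p6 | p3) = ~1 = 0
~~(p6 | (p3 -> p6)) & ~(p6 | p3) = 1 & 0 = 0
~(~~(p6 | (p3 -> p6)) & ~(p6 | p3)) = ~0 = 1
~(~~(p6 | (p3 -> p6)) & ~(p6 | p3)) -> p6 = 1 -> 1 = 1
~(~(~~(p6 | (p3 -> p6)) & ~(p6 | p3)) -> p6) = ~1 = 0
~~(~(~~(p6 | (p3 -> p6)) & ~(p6 | p3)) -> p6) = ~0 = 1
p3 -> p6 = 1 -> 1 = 1
(p3 -> p6) & p6 = 1 & 1 = 1
~~(~(~~(p6 | (p3 -> p6)) & ~(p6 | p3)) -> p6) & ((p3 -> p6) & p6) = 1 & 1 = 1
p6 -> p3 = 1 -> 1 = 1
p6 & p3 = 1 & 1 = 1
~(p6 & p3) = ~1 = 0
p6 & ~(p6 & p3) = 1 & 0 = 0
p3 -> (p6 & ~(p6 & p3)) = 1 -> 0 = 0
(p6 -> p3) & (p3 -> (p6 & ~(p6 & p3))) = 1 & 0 = 0
(~~(~(~~(p6 | (p3 -> p6)) & ~(p6 | p3)) -> p6) & ((p3 -> p6) & p6)) -> ((p6 -> p3) & (p3 -> (p6 & ~(p6 & p3)))) = 1 -> 0 = 0

0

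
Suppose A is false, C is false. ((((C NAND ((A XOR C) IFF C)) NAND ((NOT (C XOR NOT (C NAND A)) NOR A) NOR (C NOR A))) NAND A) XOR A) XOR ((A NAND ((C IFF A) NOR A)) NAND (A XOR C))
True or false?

A XOR C = False XOR False = False
(A XOR C) IFF C = False IFF False = True
C NAND ((A XOR C) IFF C) = False NAND True = True
C NAND A = False NAND False = True
NOT (C NAND A) = NOT True = False
C XOR NOT (C NAND A) = False XOR False = False
NOT (C XOR NOT (C NAND A)) = NOT False = True
NOT (C XOR NOT (C NAND A)) NOR A = True NOR False = False
C NOR A = False NOR False = True
(NOT (C XOR NOT (C NAND A)) NOR A) NOR (C NOR A) = False NOR True = False
(C NAND ((A XOR C) IFF C)) NAND ((NOT (C XOR NOT (C NAND A)) NOR A) NOR (C NOR A)) = True NAND False = True
((C NAND ((A XOR C) IFF C)) NAND ((NOT (C XOR NOT (C NAND A)) NOR A) NOR (C NOR A))) NAND A = True NAND False = True
(((C NAND ((A XOR C) IFF C)) NAND ((NOT (C XOR NOT (C NAND A)) NOR A) NOR (C NOR A))) NAND A) XOR A = True XOR False = True
C IFF A = False IFF False = True
(C IFF A) NOR A = True NOR False = False
A NAND ((C IFF A) NOR A) = False NAND False = True
A XOR C = False XOR False = False
(A NAND ((C IFF A) NOR A)) NAND (A XOR C) = True NAND False = True
((((C NAND ((A XOR C) IFF C)) NAND ((NOT (C XOR NOT (C NAND A)) NOR A) NOR (C NOR A))) NAND A) XOR A) XOR ((A NAND ((C IFF A) NOR A)) NAND (A XOR C)) = True XOR True = False

False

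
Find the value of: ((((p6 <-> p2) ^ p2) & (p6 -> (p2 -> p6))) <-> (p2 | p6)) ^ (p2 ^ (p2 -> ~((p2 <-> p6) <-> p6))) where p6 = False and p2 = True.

p6 <-> p2 = False <-> True = False
(p6 <-> p2) ^ p2 = False ^ True = True
p2 -> p6 = True -> False = False
p6 -> (p2 -> p6) = False -> False = True
((p6 <-> p2) ^ p2) & (p6 -> (p2 -> p6)) = True & True = True
p2 | p6 = True | False = True
(((p6 <-> p2) ^ p2) & (p6 -> (p2 -> p6))) <-> (p2 | p6) = True <-> True = True
p2 <-> p6 = True <-> False = False
(p2 <-> p6) <-> p6 = False <-> False = True
~((p2 <-> p6) <-> p6) = ~True = False
p2 -> ~((p2 <-> p6) <-> p6) = True -> False = False
p2 ^ (p2 -> ~((p2 <-> p6) <-> p6)) = True ^ False = True
((((p6 <-> p2) ^ p2) & (p6 -> (p2 -> p6))) <-> (p2 | p6)) ^ (p2 ^ (p2 -> ~((p2 <-> p6) <-> p6))) = True ^ True = False

False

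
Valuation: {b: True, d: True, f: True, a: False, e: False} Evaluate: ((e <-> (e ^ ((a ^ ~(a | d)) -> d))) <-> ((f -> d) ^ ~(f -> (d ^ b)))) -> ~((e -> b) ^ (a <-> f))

False

a | d = False | True = True
~(a | d) = ~True = False
a ^ ~(a | d) = False ^ False = False
(a ^ ~(a | d)) -> d = False -> True = True
e ^ ((a ^ ~(a | d)) -> d) = False ^ True = True
e <-> (e ^ ((a ^ ~(a | d)) -> d)) = False <-> True = False
f -> d = True -> True = True
d ^ b = True ^ True = False
f -> (d ^ b) = True -> False = False
~(f -> (d ^ b)) = ~False = True
(f -> d) ^ ~(f -> (d ^ b)) = True ^ True = False
(e <-> (e ^ ((a ^ ~(a | d)) -> d))) <-> ((f -> d) ^ ~(f -> (d ^ b))) = False <-> False = True
e -> b = False -> True = True
a <-> f = False <-> True = False
(e -> b) ^ (a <-> f) = True ^ False = True
~((e -> b) ^ (a <-> f)) = ~True = False
((e <-> (e ^ ((a ^ ~(a | d)) -> d))) <-> ((f -> d) ^ ~(f -> (d ^ b)))) -> ~((e -> b) ^ (a <-> f)) = True -> False = False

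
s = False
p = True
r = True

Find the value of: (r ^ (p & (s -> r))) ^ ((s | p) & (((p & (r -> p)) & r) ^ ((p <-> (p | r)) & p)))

s -> r = False -> True = True
p & (s -> r) = True & True = True
r ^ (p & (s -> r)) = True ^ True = False
s | p = False | True = True
r -> p = True -> True = True
p & (r -> p) = True & True = True
(p & (r -> p)) & r = True & True = True
p | r = True | True = True
p <-> (p | r) = True <-> True = True
(p <-> (p | r)) & p = True & True = True
((p & (r -> p)) & r) ^ ((p <-> (p | r)) & p) = True ^ True = False
(s | p) & (((p & (r -> p)) & r) ^ ((p <-> (p | r)) & p)) = True & False = False
(r ^ (p & (s -> r))) ^ ((s | p) & (((p & (r -> p)) & r) ^ ((p <-> (p | r)) & p))) = False ^ False = False

False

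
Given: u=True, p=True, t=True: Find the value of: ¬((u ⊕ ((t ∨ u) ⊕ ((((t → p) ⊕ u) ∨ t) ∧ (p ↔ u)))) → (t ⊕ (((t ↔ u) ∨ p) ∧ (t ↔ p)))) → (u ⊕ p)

False

t ∨ u = True ∨ True = True
t → p = True → True = True
(t → p) ⊕ u = True ⊕ True = False
((t → p) ⊕ u) ∨ t = False ∨ True = True
p ↔ u = True ↔ True = True
(((t → p) ⊕ u) ∨ t) ∧ (p ↔ u) = True ∧ True = True
(t ∨ u) ⊕ ((((t → p) ⊕ u) ∨ t) ∧ (p ↔ u)) = True ⊕ True = False
u ⊕ ((t ∨ u) ⊕ ((((t → p) ⊕ u) ∨ t) ∧ (p ↔ u))) = True ⊕ False = True
t ↔ u = True ↔ True = True
(t ↔ u) ∨ p = True ∨ True = True
t ↔ p = True ↔ True = True
((t ↔ u) ∨ p) ∧ (t ↔ p) = True ∧ True = True
t ⊕ (((t ↔ u) ∨ p) ∧ (t ↔ p)) = True ⊕ True = False
(u ⊕ ((t ∨ u) ⊕ ((((t → p) ⊕ u) ∨ t) ∧ (p ↔ u)))) → (t ⊕ (((t ↔ u) ∨ p) ∧ (t ↔ p))) = True → False = False
¬((u ⊕ ((t ∨ u) ⊕ ((((t → p) ⊕ u) ∨ t) ∧ (p ↔ u)))) → (t ⊕ (((t ↔ u) ∨ p) ∧ (t ↔ p)))) = ¬False = True
u ⊕ p = True ⊕ True = False
¬((u ⊕ ((t ∨ u) ⊕ ((((t → p) ⊕ u) ∨ t) ∧ (p ↔ u)))) → (t ⊕ (((t ↔ u) ∨ p) ∧ (t ↔ p)))) → (u ⊕ p) = True → False = False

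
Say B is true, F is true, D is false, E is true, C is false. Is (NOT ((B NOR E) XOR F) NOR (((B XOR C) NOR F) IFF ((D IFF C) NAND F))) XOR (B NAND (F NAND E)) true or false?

B NOR E = True NOR True = False
(B NOR E) XOR F = False XOR True = True
NOT ((B NOR E) XOR F) = NOT True = False
B XOR C = True XOR False = True
(B XOR C) NOR F = True NOR True = False
D IFF C = False IFF False = True
(D IFF C) NAND F = True NAND True = False
((B XOR C) NOR F) IFF ((D IFF C) NAND F) = False IFF False = True
NOT ((B NOR E) XOR F) NOR (((B XOR C) NOR F) IFF ((D IFF C) NAND F)) = False NOR True = False
F NAND E = True NAND True = False
B NAND (F NAND E) = True NAND False = True
(NOT ((B NOR E) XOR F) NOR (((B XOR C) NOR F) IFF ((D IFF C) NAND F))) XOR (B NAND (F NAND E)) = False XOR True = True

True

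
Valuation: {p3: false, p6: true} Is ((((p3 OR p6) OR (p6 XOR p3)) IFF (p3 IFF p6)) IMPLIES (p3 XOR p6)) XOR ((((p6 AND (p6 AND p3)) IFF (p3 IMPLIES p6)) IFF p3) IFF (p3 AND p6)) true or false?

Substituting p3=false, p6=true:
p3 OR p6 = false OR true = true
p6 XOR p3 = true XOR false = true
(p3 OR p6) OR (p6 XOR p3) = true OR true = true
p3 IFF p6 = false IFF true = false
((p3 OR p6) OR (p6 XOR p3)) IFF (p3 IFF p6) = true IFF false = false
p3 XOR p6 = false XOR true = true
(((p3 OR p6) OR (p6 XOR p3)) IFF (p3 IFF p6)) IMPLIES (p3 XOR p6) = false IMPLIES true = true
p6 AND p3 = true AND false = false
p6 AND (p6 AND p3) = true AND false = false
p3 IMPLIES p6 = false IMPLIES true = true
(p6 AND (p6 AND p3)) IFF (p3 IMPLIES p6) = false IFF true = false
((p6 AND (p6 AND p3)) IFF (p3 IMPLIES p6)) IFF p3 = false IFF false = true
p3 AND p6 = false AND true = false
(((p6 AND (p6 AND p3)) IFF (p3 IMPLIES p6)) IFF p3) IFF (p3 AND p6) = true IFF false = false
((((p3 OR p6) OR (p6 XOR p3)) IFF (p3 IFF p6)) IMPLIES (p3 XOR p6)) XOR ((((p6 AND (p6 AND p3)) IFF (p3 IMPLIES p6)) IFF p3) IFF (p3 AND p6)) = true XOR false = true

true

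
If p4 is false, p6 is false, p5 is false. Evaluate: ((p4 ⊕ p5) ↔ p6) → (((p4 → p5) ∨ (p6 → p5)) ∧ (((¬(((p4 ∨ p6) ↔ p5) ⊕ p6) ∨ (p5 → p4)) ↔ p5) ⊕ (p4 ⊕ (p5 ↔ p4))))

T

Substituting p4=F, p6=F, p5=F:
p4 ⊕ p5 = F ⊕ F = F
(p4 ⊕ p5) ↔ p6 = F ↔ F = T
p4 → p5 = F → F = T
p6 → p5 = F → F = T
(p4 → p5) ∨ (p6 → p5) = T ∨ T = T
p4 ∨ p6 = F ∨ F = F
(p4 ∨ p6) ↔ p5 = F ↔ F = T
((p4 ∨ p6) ↔ p5) ⊕ p6 = T ⊕ F = T
¬(((p4 ∨ p6) ↔ p5) ⊕ p6) = ¬T = F
p5 → p4 = F → F = T
¬(((p4 ∨ p6) ↔ p5) ⊕ p6) ∨ (p5 → p4) = F ∨ T = T
(¬(((p4 ∨ p6) ↔ p5) ⊕ p6) ∨ (p5 → p4)) ↔ p5 = T ↔ F = F
p5 ↔ p4 = F ↔ F = T
p4 ⊕ (p5 ↔ p4) = F ⊕ T = T
((¬(((p4 ∨ p6) ↔ p5) ⊕ p6) ∨ (p5 → p4)) ↔ p5) ⊕ (p4 ⊕ (p5 ↔ p4)) = F ⊕ T = T
((p4 → p5) ∨ (p6 → p5)) ∧ (((¬(((p4 ∨ p6) ↔ p5) ⊕ p6) ∨ (p5 → p4)) ↔ p5) ⊕ (p4 ⊕ (p5 ↔ p4))) = T ∧ T = T
((p4 ⊕ p5) ↔ p6) → (((p4 → p5) ∨ (p6 → p5)) ∧ (((¬(((p4 ∨ p6) ↔ p5) ⊕ p6) ∨ (p5 → p4)) ↔ p5) ⊕ (p4 ⊕ (p5 ↔ p4)))) = T → T = T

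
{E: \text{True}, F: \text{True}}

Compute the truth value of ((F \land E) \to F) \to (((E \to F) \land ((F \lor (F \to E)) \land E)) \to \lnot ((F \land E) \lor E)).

\text{False}

Substituting E=\text{True}, F=\text{True}:
F \land E = \text{True} \land \text{True} = \text{True}
(F \land E) \to F = \text{True} \to \text{True} = \text{True}
E \to F = \text{True} \to \text{True} = \text{True}
F \to E = \text{True} \to \text{True} = \text{True}
F \lor (F \to E) = \text{True} \lor \text{True} = \text{True}
(F \lor (F \to E)) \land E = \text{True} \land \text{True} = \text{True}
(E \to F) \land ((F \lor (F \to E)) \land E) = \text{True} \land \text{True} = \text{True}
F \land E = \text{True} \land \text{True} = \text{True}
(F \land E) \lor E = \text{True} \lor \text{True} = \text{True}
\lnot ((F \land E) \lor E) = \lnot \text{True} = \text{False}
((E \to F) \land ((F \lor (F \to E)) \land E)) \to \lnot ((F \land E) \lor E) = \text{True} \to \text{False} = \text{False}
((F \land E) \to F) \to (((E \to F) \land ((F \lor (F \to E)) \land E)) \to \lnot ((F \land E) \lor E)) = \text{True} \to \text{False} = \text{False}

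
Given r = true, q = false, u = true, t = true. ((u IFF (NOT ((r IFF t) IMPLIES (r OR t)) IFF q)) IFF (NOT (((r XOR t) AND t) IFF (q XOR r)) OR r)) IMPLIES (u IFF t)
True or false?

true

Substituting r=true, q=false, u=true, t=true:
r IFF t = true IFF true = true
r OR t = true OR true = true
(r IFF t) IMPLIES (r OR t) = true IMPLIES true = true
NOT ((r IFF t) IMPLIES (r OR t)) = NOT true = false
NOT ((r IFF t) IMPLIES (r OR t)) IFF q = false IFF false = true
u IFF (NOT ((r IFF t) IMPLIES (r OR t)) IFF q) = true IFF true = true
r XOR t = true XOR true = false
(r XOR t) AND t = false AND true = false
q XOR r = false XOR true = true
((r XOR t) AND t) IFF (q XOR r) = false IFF true = false
NOT (((r XOR t) AND t) IFF (q XOR r)) = NOT false = true
NOT (((r XOR t) AND t) IFF (q XOR r)) OR r = true OR true = true
(u IFF (NOT ((r IFF t) IMPLIES (r OR t)) IFF q)) IFF (NOT (((r XOR t) AND t) IFF (q XOR r)) OR r) = true IFF true = true
u IFF t = true IFF true = true
((u IFF (NOT ((r IFF t) IMPLIES (r OR t)) IFF q)) IFF (NOT (((r XOR t) AND t) IFF (q XOR r)) OR r)) IMPLIES (u IFF t) = true IMPLIES true = true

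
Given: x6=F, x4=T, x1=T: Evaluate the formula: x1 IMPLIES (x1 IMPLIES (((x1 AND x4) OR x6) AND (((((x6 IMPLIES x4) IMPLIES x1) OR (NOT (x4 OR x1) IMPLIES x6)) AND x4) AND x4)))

Substituting x6=F, x4=T, x1=T:
x1 AND x4 = T AND T = T
(x1 AND x4) OR x6 = T OR F = T
x6 IMPLIES x4 = F IMPLIES T = T
(x6 IMPLIES x4) IMPLIES x1 = T IMPLIES T = T
x4 OR x1 = T OR T = T
NOT (x4 OR x1) = NOT T = F
NOT (x4 OR x1) IMPLIES x6 = F IMPLIES F = T
((x6 IMPLIES x4) IMPLIES x1) OR (NOT (x4 OR x1) IMPLIES x6) = T OR T = T
(((x6 IMPLIES x4) IMPLIES x1) OR (NOT (x4 OR x1) IMPLIES x6)) AND x4 = T AND T = T
((((x6 IMPLIES x4) IMPLIES x1) OR (NOT (x4 OR x1) IMPLIES x6)) AND x4) AND x4 = T AND T = T
((x1 AND x4) OR x6) AND (((((x6 IMPLIES x4) IMPLIES x1) OR (NOT (x4 OR x1) IMPLIES x6)) AND x4) AND x4) = T AND T = T
x1 IMPLIES (((x1 AND x4) OR x6) AND (((((x6 IMPLIES x4) IMPLIES x1) OR (NOT (x4 OR x1) IMPLIES x6)) AND x4) AND x4)) = T IMPLIES T = T
x1 IMPLIES (x1 IMPLIES (((x1 AND x4) OR x6) AND (((((x6 IMPLIES x4) IMPLIES x1) OR (NOT (x4 OR x1) IMPLIES x6)) AND x4) AND x4))) = T IMPLIES T = T

T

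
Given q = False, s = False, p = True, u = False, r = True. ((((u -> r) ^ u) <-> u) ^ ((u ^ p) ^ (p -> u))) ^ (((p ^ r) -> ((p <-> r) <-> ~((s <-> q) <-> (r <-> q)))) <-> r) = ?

u -> r = False -> True = True
(u -> r) ^ u = True ^ False = True
((u -> r) ^ u) <-> u = True <-> False = False
u ^ p = False ^ True = True
p -> u = True -> False = False
(u ^ p) ^ (p -> u) = True ^ False = True
(((u -> r) ^ u) <-> u) ^ ((u ^ p) ^ (p -> u)) = False ^ True = True
p ^ r = True ^ True = False
p <-> r = True <-> True = True
s <-> q = False <-> False = True
r <-> q = True <-> False = False
(s <-> q) <-> (r <-> q) = True <-> False = False
~((s <-> q) <-> (r <-> q)) = ~False = True
(p <-> r) <-> ~((s <-> q) <-> (r <-> q)) = True <-> True = True
(p ^ r) -> ((p <-> r) <-> ~((s <-> q) <-> (r <-> q))) = False -> True = True
((p ^ r) -> ((p <-> r) <-> ~((s <-> q) <-> (r <-> q)))) <-> r = True <-> True = True
((((u -> r) ^ u) <-> u) ^ ((u ^ p) ^ (p -> u))) ^ (((p ^ r) -> ((p <-> r) <-> ~((s <-> q) <-> (r <-> q)))) <-> r) = True ^ True = False

False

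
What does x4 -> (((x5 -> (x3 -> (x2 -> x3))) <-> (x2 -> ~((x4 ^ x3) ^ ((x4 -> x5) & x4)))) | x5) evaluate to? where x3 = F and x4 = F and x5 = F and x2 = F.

T

Substituting x3=F, x4=F, x5=F, x2=F:
x2 -> x3 = F -> F = T
x3 -> (x2 -> x3) = F -> T = T
x5 -> (x3 -> (x2 -> x3)) = F -> T = T
x4 ^ x3 = F ^ F = F
x4 -> x5 = F -> F = T
(x4 -> x5) & x4 = T & F = F
(x4 ^ x3) ^ ((x4 -> x5) & x4) = F ^ F = F
~((x4 ^ x3) ^ ((x4 -> x5) & x4)) = ~F = T
x2 -> ~((x4 ^ x3) ^ ((x4 -> x5) & x4)) = F -> T = T
(x5 -> (x3 -> (x2 -> x3))) <-> (x2 -> ~((x4 ^ x3) ^ ((x4 -> x5) & x4))) = T <-> T = T
((x5 -> (x3 -> (x2 -> x3))) <-> (x2 -> ~((x4 ^ x3) ^ ((x4 -> x5) & x4)))) | x5 = T | F = T
x4 -> (((x5 -> (x3 -> (x2 -> x3))) <-> (x2 -> ~((x4 ^ x3) ^ ((x4 -> x5) & x4)))) | x5) = F -> T = T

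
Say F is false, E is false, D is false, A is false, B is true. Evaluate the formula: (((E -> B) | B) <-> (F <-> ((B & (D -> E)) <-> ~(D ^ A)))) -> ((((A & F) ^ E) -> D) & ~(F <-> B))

1

E -> B = 0 -> 1 = 1
(E -> B) | B = 1 | 1 = 1
D -> E = 0 -> 0 = 1
B & (D -> E) = 1 & 1 = 1
D ^ A = 0 ^ 0 = 0
~(D ^ A) = ~0 = 1
(B & (D -> E)) <-> ~(D ^ A) = 1 <-> 1 = 1
F <-> ((B & (D -> E)) <-> ~(D ^ A)) = 0 <-> 1 = 0
((E -> B) | B) <-> (F <-> ((B & (D -> E)) <-> ~(D ^ A))) = 1 <-> 0 = 0
A & F = 0 & 0 = 0
(A & F) ^ E = 0 ^ 0 = 0
((A & F) ^ E) -> D = 0 -> 0 = 1
F <-> B = 0 <-> 1 = 0
~(F <-> B) = ~0 = 1
(((A & F) ^ E) -> D) & ~(F <-> B) = 1 & 1 = 1
(((E -> B) | B) <-> (F <-> ((B & (D -> E)) <-> ~(D ^ A)))) -> ((((A & F) ^ E) -> D) & ~(F <-> B)) = 0 -> 1 = 1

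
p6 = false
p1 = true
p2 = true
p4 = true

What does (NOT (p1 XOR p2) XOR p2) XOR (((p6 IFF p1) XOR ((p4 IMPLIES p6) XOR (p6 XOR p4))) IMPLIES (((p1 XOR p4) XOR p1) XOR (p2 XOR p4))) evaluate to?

true

p1 XOR p2 = true XOR true = false
NOT (p1 XOR p2) = NOT false = true
NOT (p1 XOR p2) XOR p2 = true XOR true = false
p6 IFF p1 = false IFF true = false
p4 IMPLIES p6 = true IMPLIES false = false
p6 XOR p4 = false XOR true = true
(p4 IMPLIES p6) XOR (p6 XOR p4) = false XOR true = true
(p6 IFF p1) XOR ((p4 IMPLIES p6) XOR (p6 XOR p4)) = false XOR true = true
p1 XOR p4 = true XOR true = false
(p1 XOR p4) XOR p1 = false XOR true = true
p2 XOR p4 = true XOR true = false
((p1 XOR p4) XOR p1) XOR (p2 XOR p4) = true XOR false = true
((p6 IFF p1) XOR ((p4 IMPLIES p6) XOR (p6 XOR p4))) IMPLIES (((p1 XOR p4) XOR p1) XOR (p2 XOR p4)) = true IMPLIES true = true
(NOT (p1 XOR p2) XOR p2) XOR (((p6 IFF p1) XOR ((p4 IMPLIES p6) XOR (p6 XOR p4))) IMPLIES (((p1 XOR p4) XOR p1) XOR (p2 XOR p4))) = false XOR true = true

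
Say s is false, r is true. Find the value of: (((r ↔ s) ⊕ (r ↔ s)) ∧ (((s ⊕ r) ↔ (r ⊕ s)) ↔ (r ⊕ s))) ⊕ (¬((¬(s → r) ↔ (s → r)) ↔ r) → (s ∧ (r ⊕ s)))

r ↔ s = T ↔ F = F
r ↔ s = T ↔ F = F
(r ↔ s) ⊕ (r ↔ s) = F ⊕ F = F
s ⊕ r = F ⊕ T = T
r ⊕ s = T ⊕ F = T
(s ⊕ r) ↔ (r ⊕ s) = T ↔ T = T
r ⊕ s = T ⊕ F = T
((s ⊕ r) ↔ (r ⊕ s)) ↔ (r ⊕ s) = T ↔ T = T
((r ↔ s) ⊕ (r ↔ s)) ∧ (((s ⊕ r) ↔ (r ⊕ s)) ↔ (r ⊕ s)) = F ∧ T = F
s → r = F → T = T
¬(s → r) = ¬T = F
s → r = F → T = T
¬(s → r) ↔ (s → r) = F ↔ T = F
(¬(s → r) ↔ (s → r)) ↔ r = F ↔ T = F
¬((¬(s → r) ↔ (s → r)) ↔ r) = ¬F = T
r ⊕ s = T ⊕ F = T
s ∧ (r ⊕ s) = F ∧ T = F
¬((¬(s → r) ↔ (s → r)) ↔ r) → (s ∧ (r ⊕ s)) = T → F = F
(((r ↔ s) ⊕ (r ↔ s)) ∧ (((s ⊕ r) ↔ (r ⊕ s)) ↔ (r ⊕ s))) ⊕ (¬((¬(s → r) ↔ (s → r)) ↔ r) → (s ∧ (r ⊕ s))) = F ⊕ F = F

F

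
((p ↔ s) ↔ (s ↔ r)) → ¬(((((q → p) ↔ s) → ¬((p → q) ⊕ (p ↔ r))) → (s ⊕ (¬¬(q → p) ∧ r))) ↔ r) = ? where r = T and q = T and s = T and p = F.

T

p ↔ s = F ↔ T = F
s ↔ r = T ↔ T = T
(p ↔ s) ↔ (s ↔ r) = F ↔ T = F
q → p = T → F = F
(q → p) ↔ s = F ↔ T = F
p → q = F → T = T
p ↔ r = F ↔ T = F
(p → q) ⊕ (p ↔ r) = T ⊕ F = T
¬((p → q) ⊕ (p ↔ r)) = ¬T = F
((q → p) ↔ s) → ¬((p → q) ⊕ (p ↔ r)) = F → F = T
q → p = T → F = F
¬(q → p) = ¬F = T
¬¬(q → p) = ¬T = F
¬¬(q → p) ∧ r = F ∧ T = F
s ⊕ (¬¬(q → p) ∧ r) = T ⊕ F = T
(((q → p) ↔ s) → ¬((p → q) ⊕ (p ↔ r))) → (s ⊕ (¬¬(q → p) ∧ r)) = T → T = T
((((q → p) ↔ s) → ¬((p → q) ⊕ (p ↔ r))) → (s ⊕ (¬¬(q → p) ∧ r))) ↔ r = T ↔ T = T
¬(((((q → p) ↔ s) → ¬((p → q) ⊕ (p ↔ r))) → (s ⊕ (¬¬(q → p) ∧ r))) ↔ r) = ¬T = F
((p ↔ s) ↔ (s ↔ r)) → ¬(((((q → p) ↔ s) → ¬((p → q) ⊕ (p ↔ r))) → (s ⊕ (¬¬(q → p) ∧ r))) ↔ r) = F → F = T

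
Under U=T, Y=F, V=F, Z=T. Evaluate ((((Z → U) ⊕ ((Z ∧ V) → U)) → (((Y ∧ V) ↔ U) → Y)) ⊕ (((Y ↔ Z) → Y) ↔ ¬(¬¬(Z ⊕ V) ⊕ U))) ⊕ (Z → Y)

Substituting U=T, Y=F, V=F, Z=T:
Z → U = T → T = T
Z ∧ V = T ∧ F = F
(Z ∧ V) → U = F → T = T
(Z → U) ⊕ ((Z ∧ V) → U) = T ⊕ T = F
Y ∧ V = F ∧ F = F
(Y ∧ V) ↔ U = F ↔ T = F
((Y ∧ V) ↔ U) → Y = F → F = T
((Z → U) ⊕ ((Z ∧ V) → U)) → (((Y ∧ V) ↔ U) → Y) = F → T = T
Y ↔ Z = F ↔ T = F
(Y ↔ Z) → Y = F → F = T
Z ⊕ V = T ⊕ F = T
¬(Z ⊕ V) = ¬T = F
¬¬(Z ⊕ V) = ¬F = T
¬¬(Z ⊕ V) ⊕ U = T ⊕ T = F
¬(¬¬(Z ⊕ V) ⊕ U) = ¬F = T
((Y ↔ Z) → Y) ↔ ¬(¬¬(Z ⊕ V) ⊕ U) = T ↔ T = T
(((Z → U) ⊕ ((Z ∧ V) → U)) → (((Y ∧ V) ↔ U) → Y)) ⊕ (((Y ↔ Z) → Y) ↔ ¬(¬¬(Z ⊕ V) ⊕ U)) = T ⊕ T = F
Z → Y = T → F = F
((((Z → U) ⊕ ((Z ∧ V) → U)) → (((Y ∧ V) ↔ U) → Y)) ⊕ (((Y ↔ Z) → Y) ↔ ¬(¬¬(Z ⊕ V) ⊕ U))) ⊕ (Z → Y) = F ⊕ F = F

F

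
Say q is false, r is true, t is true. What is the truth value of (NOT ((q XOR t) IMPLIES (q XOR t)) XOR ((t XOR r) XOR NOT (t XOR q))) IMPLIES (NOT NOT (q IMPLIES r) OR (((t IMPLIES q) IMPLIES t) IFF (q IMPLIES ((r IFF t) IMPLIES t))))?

True

Substituting q=False, r=True, t=True:
q XOR t = False XOR True = True
q XOR t = False XOR True = True
(q XOR t) IMPLIES (q XOR t) = True IMPLIES True = True
NOT ((q XOR t) IMPLIES (q XOR t)) = NOT True = False
t XOR r = True XOR True = False
t XOR q = True XOR False = True
NOT (t XOR q) = NOT True = False
(t XOR r) XOR NOT (t XOR q) = False XOR False = False
NOT ((q XOR t) IMPLIES (q XOR t)) XOR ((t XOR r) XOR NOT (t XOR q)) = False XOR False = False
q IMPLIES r = False IMPLIES True = True
NOT (q IMPLIES r) = NOT True = False
NOT NOT (q IMPLIES r) = NOT False = True
t IMPLIES q = True IMPLIES False = False
(t IMPLIES q) IMPLIES t = False IMPLIES True = True
r IFF t = True IFF True = True
(r IFF t) IMPLIES t = True IMPLIES True = True
q IMPLIES ((r IFF t) IMPLIES t) = False IMPLIES True = True
((t IMPLIES q) IMPLIES t) IFF (q IMPLIES ((r IFF t) IMPLIES t)) = True IFF True = True
NOT NOT (q IMPLIES r) OR (((t IMPLIES q) IMPLIES t) IFF (q IMPLIES ((r IFF t) IMPLIES t))) = True OR True = True
(NOT ((q XOR t) IMPLIES (q XOR t)) XOR ((t XOR r) XOR NOT (t XOR q))) IMPLIES (NOT NOT (q IMPLIES r) OR (((t IMPLIES q) IMPLIES t) IFF (q IMPLIES ((r IFF t) IMPLIES t)))) = False IMPLIES True = True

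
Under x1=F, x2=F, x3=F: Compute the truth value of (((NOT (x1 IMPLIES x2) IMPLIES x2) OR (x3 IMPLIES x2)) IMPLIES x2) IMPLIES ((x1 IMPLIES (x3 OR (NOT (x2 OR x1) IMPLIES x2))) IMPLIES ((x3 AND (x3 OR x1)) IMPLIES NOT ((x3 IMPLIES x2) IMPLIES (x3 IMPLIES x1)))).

x1 IMPLIES x2 = F IMPLIES F = T
NOT (x1 IMPLIES x2) = NOT T = F
NOT (x1 IMPLIES x2) IMPLIES x2 = F IMPLIES F = T
x3 IMPLIES x2 = F IMPLIES F = T
(NOT (x1 IMPLIES x2) IMPLIES x2) OR (x3 IMPLIES x2) = T OR T = T
((NOT (x1 IMPLIES x2) IMPLIES x2) OR (x3 IMPLIES x2)) IMPLIES x2 = T IMPLIES F = F
x2 OR x1 = F OR F = F
NOT (x2 OR x1) = NOT F = T
NOT (x2 OR x1) IMPLIES x2 = T IMPLIES F = F
x3 OR (NOT (x2 OR x1) IMPLIES x2) = F OR F = F
x1 IMPLIES (x3 OR (NOT (x2 OR x1) IMPLIES x2)) = F IMPLIES F = T
x3 OR x1 = F OR F = F
x3 AND (x3 OR x1) = F AND F = F
x3 IMPLIES x2 = F IMPLIES F = T
x3 IMPLIES x1 = F IMPLIES F = T
(x3 IMPLIES x2) IMPLIES (x3 IMPLIES x1) = T IMPLIES T = T
NOT ((x3 IMPLIES x2) IMPLIES (x3 IMPLIES x1)) = NOT T = F
(x3 AND (x3 OR x1)) IMPLIES NOT ((x3 IMPLIES x2) IMPLIES (x3 IMPLIES x1)) = F IMPLIES F = T
(x1 IMPLIES (x3 OR (NOT (x2 OR x1) IMPLIES x2))) IMPLIES ((x3 AND (x3 OR x1)) IMPLIES NOT ((x3 IMPLIES x2) IMPLIES (x3 IMPLIES x1))) = T IMPLIES T = T
(((NOT (x1 IMPLIES x2) IMPLIES x2) OR (x3 IMPLIES x2)) IMPLIES x2) IMPLIES ((x1 IMPLIES (x3 OR (NOT (x2 OR x1) IMPLIES x2))) IMPLIES ((x3 AND (x3 OR x1)) IMPLIES NOT ((x3 IMPLIES x2) IMPLIES (x3 IMPLIES x1)))) = F IMPLIES T = T

T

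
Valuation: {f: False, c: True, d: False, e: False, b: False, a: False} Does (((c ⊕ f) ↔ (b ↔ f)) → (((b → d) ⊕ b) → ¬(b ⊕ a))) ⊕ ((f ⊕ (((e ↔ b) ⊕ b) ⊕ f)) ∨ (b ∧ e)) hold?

False

Substituting f=False, c=True, d=False, e=False, b=False, a=False:
c ⊕ f = True ⊕ False = True
b ↔ f = False ↔ False = True
(c ⊕ f) ↔ (b ↔ f) = True ↔ True = True
b → d = False → False = True
(b → d) ⊕ b = True ⊕ False = True
b ⊕ a = False ⊕ False = False
¬(b ⊕ a) = ¬False = True
((b → d) ⊕ b) → ¬(b ⊕ a) = True → True = True
((c ⊕ f) ↔ (b ↔ f)) → (((b → d) ⊕ b) → ¬(b ⊕ a)) = True → True = True
e ↔ b = False ↔ False = True
(e ↔ b) ⊕ b = True ⊕ False = True
((e ↔ b) ⊕ b) ⊕ f = True ⊕ False = True
f ⊕ (((e ↔ b) ⊕ b) ⊕ f) = False ⊕ True = True
b ∧ e = False ∧ False = False
(f ⊕ (((e ↔ b) ⊕ b) ⊕ f)) ∨ (b ∧ e) = True ∨ False = True
(((c ⊕ f) ↔ (b ↔ f)) → (((b → d) ⊕ b) → ¬(b ⊕ a))) ⊕ ((f ⊕ (((e ↔ b) ⊕ b) ⊕ f)) ∨ (b ∧ e)) = True ⊕ True = False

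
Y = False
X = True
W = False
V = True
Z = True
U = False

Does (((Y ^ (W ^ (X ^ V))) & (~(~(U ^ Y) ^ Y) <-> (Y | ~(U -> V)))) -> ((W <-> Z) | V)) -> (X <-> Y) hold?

False

X ^ V = True ^ True = False
W ^ (X ^ V) = False ^ False = False
Y ^ (W ^ (X ^ V)) = False ^ False = False
U ^ Y = False ^ False = False
~(U ^ Y) = ~False = True
~(U ^ Y) ^ Y = True ^ False = True
~(~(U ^ Y) ^ Y) = ~True = False
U -> V = False -> True = True
~(U -> V) = ~True = False
Y | ~(U -> V) = False | False = False
~(~(U ^ Y) ^ Y) <-> (Y | ~(U -> V)) = False <-> False = True
(Y ^ (W ^ (X ^ V))) & (~(~(U ^ Y) ^ Y) <-> (Y | ~(U -> V))) = False & True = False
W <-> Z = False <-> True = False
(W <-> Z) | V = False | True = True
((Y ^ (W ^ (X ^ V))) & (~(~(U ^ Y) ^ Y) <-> (Y | ~(U -> V)))) -> ((W <-> Z) | V) = False -> True = True
X <-> Y = True <-> False = False
(((Y ^ (W ^ (X ^ V))) & (~(~(U ^ Y) ^ Y) <-> (Y | ~(U -> V)))) -> ((W <-> Z) | V)) -> (X <-> Y) = True -> False = False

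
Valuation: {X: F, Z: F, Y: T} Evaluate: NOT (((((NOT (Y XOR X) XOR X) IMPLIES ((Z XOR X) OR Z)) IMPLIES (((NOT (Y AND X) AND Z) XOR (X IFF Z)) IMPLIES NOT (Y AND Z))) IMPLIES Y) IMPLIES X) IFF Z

Y XOR X = T XOR F = T
NOT (Y XOR X) = NOT T = F
NOT (Y XOR X) XOR X = F XOR F = F
Z XOR X = F XOR F = F
(Z XOR X) OR Z = F OR F = F
(NOT (Y XOR X) XOR X) IMPLIES ((Z XOR X) OR Z) = F IMPLIES F = T
Y AND X = T AND F = F
NOT (Y AND X) = NOT F = T
NOT (Y AND X) AND Z = T AND F = F
X IFF Z = F IFF F = T
(NOT (Y AND X) AND Z) XOR (X IFF Z) = F XOR T = T
Y AND Z = T AND F = F
NOT (Y AND Z) = NOT F = T
((NOT (Y AND X) AND Z) XOR (X IFF Z)) IMPLIES NOT (Y AND Z) = T IMPLIES T = T
((NOT (Y XOR X) XOR X) IMPLIES ((Z XOR X) OR Z)) IMPLIES (((NOT (Y AND X) AND Z) XOR (X IFF Z)) IMPLIES NOT (Y AND Z)) = T IMPLIES T = T
(((NOT (Y XOR X) XOR X) IMPLIES ((Z XOR X) OR Z)) IMPLIES (((NOT (Y AND X) AND Z) XOR (X IFF Z)) IMPLIES NOT (Y AND Z))) IMPLIES Y = T IMPLIES T = T
((((NOT (Y XOR X) XOR X) IMPLIES ((Z XOR X) OR Z)) IMPLIES (((NOT (Y AND X) AND Z) XOR (X IFF Z)) IMPLIES NOT (Y AND Z))) IMPLIES Y) IMPLIES X = T IMPLIES F = F
NOT (((((NOT (Y XOR X) XOR X) IMPLIES ((Z XOR X) OR Z)) IMPLIES (((NOT (Y AND X) AND Z) XOR (X IFF Z)) IMPLIES NOT (Y AND Z))) IMPLIES Y) IMPLIES X) = NOT F = T
NOT (((((NOT (Y XOR X) XOR X) IMPLIES ((Z XOR X) OR Z)) IMPLIES (((NOT (Y AND X) AND Z) XOR (X IFF Z)) IMPLIES NOT (Y AND Z))) IMPLIES Y) IMPLIES X) IFF Z = T IFF F = F

F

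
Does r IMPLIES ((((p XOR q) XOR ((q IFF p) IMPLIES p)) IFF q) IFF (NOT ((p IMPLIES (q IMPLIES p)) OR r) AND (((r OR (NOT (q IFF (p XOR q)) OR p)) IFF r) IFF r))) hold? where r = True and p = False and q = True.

p XOR q = False XOR True = True
q IFF p = True IFF False = False
(q IFF p) IMPLIES p = False IMPLIES False = True
(p XOR q) XOR ((q IFF p) IMPLIES p) = True XOR True = False
((p XOR q) XOR ((q IFF p) IMPLIES p)) IFF q = False IFF True = False
q IMPLIES p = True IMPLIES False = False
p IMPLIES (q IMPLIES p) = False IMPLIES False = True
(p IMPLIES (q IMPLIES p)) OR r = True OR True = True
NOT ((p IMPLIES (q IMPLIES p)) OR r) = NOT True = False
p XOR q = False XOR True = True
q IFF (p XOR q) = True IFF True = True
NOT (q IFF (p XOR q)) = NOT True = False
NOT (q IFF (p XOR q)) OR p = False OR False = False
r OR (NOT (q IFF (p XOR q)) OR p) = True OR False = True
(r OR (NOT (q IFF (p XOR q)) OR p)) IFF r = True IFF True = True
((r OR (NOT (q IFF (p XOR q)) OR p)) IFF r) IFF r = True IFF True = True
NOT ((p IMPLIES (q IMPLIES p)) OR r) AND (((r OR (NOT (q IFF (p XOR q)) OR p)) IFF r) IFF r) = False AND True = False
(((p XOR q) XOR ((q IFF p) IMPLIES p)) IFF q) IFF (NOT ((p IMPLIES (q IMPLIES p)) OR r) AND (((r OR (NOT (q IFF (p XOR q)) OR p)) IFF r) IFF r)) = False IFF False = True
r IMPLIES ((((p XOR q) XOR ((q IFF p) IMPLIES p)) IFF q) IFF (NOT ((p IMPLIES (q IMPLIES p)) OR r) AND (((r OR (NOT (q IFF (p XOR q)) OR p)) IFF r) IFF r))) = True IMPLIES True = True

True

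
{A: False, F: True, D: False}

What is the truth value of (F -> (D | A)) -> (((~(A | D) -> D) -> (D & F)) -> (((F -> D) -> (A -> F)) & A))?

Substituting A=False, F=True, D=False:
D | A = False | False = False
F -> (D | A) = True -> False = False
A | D = False | False = False
~(A | D) = ~False = True
~(A | D) -> D = True -> False = False
D & F = False & True = False
(~(A | D) -> D) -> (D & F) = False -> False = True
F -> D = True -> False = False
A -> F = False -> True = True
(F -> D) -> (A -> F) = False -> True = True
((F -> D) -> (A -> F)) & A = True & False = False
((~(A | D) -> D) -> (D & F)) -> (((F -> D) -> (A -> F)) & A) = True -> False = False
(F -> (D | A)) -> (((~(A | D) -> D) -> (D & F)) -> (((F -> D) -> (A -> F)) & A)) = False -> False = True

True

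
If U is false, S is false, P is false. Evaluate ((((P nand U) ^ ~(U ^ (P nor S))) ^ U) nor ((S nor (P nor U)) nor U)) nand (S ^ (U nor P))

Substituting U=F, S=F, P=F:
P nand U = F nand F = T
P nor S = F nor F = T
U ^ (P nor S) = F ^ T = T
~(U ^ (P nor S)) = ~T = F
(P nand U) ^ ~(U ^ (P nor S)) = T ^ F = T
((P nand U) ^ ~(U ^ (P nor S))) ^ U = T ^ F = T
P nor U = F nor F = T
S nor (P nor U) = F nor T = F
(S nor (P nor U)) nor U = F nor F = T
(((P nand U) ^ ~(U ^ (P nor S))) ^ U) nor ((S nor (P nor U)) nor U) = T nor T = F
U nor P = F nor F = T
S ^ (U nor P) = F ^ T = T
((((P nand U) ^ ~(U ^ (P nor S))) ^ U) nor ((S nor (P nor U)) nor U)) nand (S ^ (U nor P)) = F nand T = T

T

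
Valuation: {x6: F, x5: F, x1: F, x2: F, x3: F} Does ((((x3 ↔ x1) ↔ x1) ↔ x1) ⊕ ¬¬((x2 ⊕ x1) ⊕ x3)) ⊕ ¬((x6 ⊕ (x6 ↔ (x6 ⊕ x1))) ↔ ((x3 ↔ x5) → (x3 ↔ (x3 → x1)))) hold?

x3 ↔ x1 = F ↔ F = T
(x3 ↔ x1) ↔ x1 = T ↔ F = F
((x3 ↔ x1) ↔ x1) ↔ x1 = F ↔ F = T
x2 ⊕ x1 = F ⊕ F = F
(x2 ⊕ x1) ⊕ x3 = F ⊕ F = F
¬((x2 ⊕ x1) ⊕ x3) = ¬F = T
¬¬((x2 ⊕ x1) ⊕ x3) = ¬T = F
(((x3 ↔ x1) ↔ x1) ↔ x1) ⊕ ¬¬((x2 ⊕ x1) ⊕ x3) = T ⊕ F = T
x6 ⊕ x1 = F ⊕ F = F
x6 ↔ (x6 ⊕ x1) = F ↔ F = T
x6 ⊕ (x6 ↔ (x6 ⊕ x1)) = F ⊕ T = T
x3 ↔ x5 = F ↔ F = T
x3 → x1 = F → F = T
x3 ↔ (x3 → x1) = F ↔ T = F
(x3 ↔ x5) → (x3 ↔ (x3 → x1)) = T → F = F
(x6 ⊕ (x6 ↔ (x6 ⊕ x1))) ↔ ((x3 ↔ x5) → (x3 ↔ (x3 → x1))) = T ↔ F = F
¬((x6 ⊕ (x6 ↔ (x6 ⊕ x1))) ↔ ((x3 ↔ x5) → (x3 ↔ (x3 → x1)))) = ¬F = T
((((x3 ↔ x1) ↔ x1) ↔ x1) ⊕ ¬¬((x2 ⊕ x1) ⊕ x3)) ⊕ ¬((x6 ⊕ (x6 ↔ (x6 ⊕ x1))) ↔ ((x3 ↔ x5) → (x3 ↔ (x3 → x1)))) = T ⊕ T = F

F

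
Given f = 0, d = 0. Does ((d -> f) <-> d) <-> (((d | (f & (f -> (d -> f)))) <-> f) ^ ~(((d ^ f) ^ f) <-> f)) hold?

0

d -> f = 0 -> 0 = 1
(d -> f) <-> d = 1 <-> 0 = 0
d -> f = 0 -> 0 = 1
f -> (d -> f) = 0 -> 1 = 1
f & (f -> (d -> f)) = 0 & 1 = 0
d | (f & (f -> (d -> f))) = 0 | 0 = 0
(d | (f & (f -> (d -> f)))) <-> f = 0 <-> 0 = 1
d ^ f = 0 ^ 0 = 0
(d ^ f) ^ f = 0 ^ 0 = 0
((d ^ f) ^ f) <-> f = 0 <-> 0 = 1
~(((d ^ f) ^ f) <-> f) = ~1 = 0
((d | (f & (f -> (d -> f)))) <-> f) ^ ~(((d ^ f) ^ f) <-> f) = 1 ^ 0 = 1
((d -> f) <-> d) <-> (((d | (f & (f -> (d -> f)))) <-> f) ^ ~(((d ^ f) ^ f) <-> f)) = 0 <-> 1 = 0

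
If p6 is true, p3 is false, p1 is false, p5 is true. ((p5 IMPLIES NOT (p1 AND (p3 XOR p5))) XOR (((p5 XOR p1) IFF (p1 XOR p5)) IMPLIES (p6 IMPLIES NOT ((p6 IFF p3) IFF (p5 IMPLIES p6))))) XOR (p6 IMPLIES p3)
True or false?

p3 XOR p5 = F XOR T = T
p1 AND (p3 XOR p5) = F AND T = F
NOT (p1 AND (p3 XOR p5)) = NOT F = T
p5 IMPLIES NOT (p1 AND (p3 XOR p5)) = T IMPLIES T = T
p5 XOR p1 = T XOR F = T
p1 XOR p5 = F XOR T = T
(p5 XOR p1) IFF (p1 XOR p5) = T IFF T = T
p6 IFF p3 = T IFF F = F
p5 IMPLIES p6 = T IMPLIES T = T
(p6 IFF p3) IFF (p5 IMPLIES p6) = F IFF T = F
NOT ((p6 IFF p3) IFF (p5 IMPLIES p6)) = NOT F = T
p6 IMPLIES NOT ((p6 IFF p3) IFF (p5 IMPLIES p6)) = T IMPLIES T = T
((p5 XOR p1) IFF (p1 XOR p5)) IMPLIES (p6 IMPLIES NOT ((p6 IFF p3) IFF (p5 IMPLIES p6))) = T IMPLIES T = T
(p5 IMPLIES NOT (p1 AND (p3 XOR p5))) XOR (((p5 XOR p1) IFF (p1 XOR p5)) IMPLIES (p6 IMPLIES NOT ((p6 IFF p3) IFF (p5 IMPLIES p6)))) = T XOR T = F
p6 IMPLIES p3 = T IMPLIES F = F
((p5 IMPLIES NOT (p1 AND (p3 XOR p5))) XOR (((p5 XOR p1) IFF (p1 XOR p5)) IMPLIES (p6 IMPLIES NOT ((p6 IFF p3) IFF (p5 IMPLIES p6))))) XOR (p6 IMPLIES p3) = F XOR F = F

F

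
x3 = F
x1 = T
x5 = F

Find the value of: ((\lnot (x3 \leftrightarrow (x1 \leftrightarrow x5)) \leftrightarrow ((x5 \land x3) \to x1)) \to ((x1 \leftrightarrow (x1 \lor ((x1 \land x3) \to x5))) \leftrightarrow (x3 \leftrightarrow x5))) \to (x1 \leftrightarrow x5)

F

Substituting x3=F, x1=T, x5=F:
x1 \leftrightarrow x5 = T \leftrightarrow F = F
x3 \leftrightarrow (x1 \leftrightarrow x5) = F \leftrightarrow F = T
\lnot (x3 \leftrightarrow (x1 \leftrightarrow x5)) = \lnot T = F
x5 \land x3 = F \land F = F
(x5 \land x3) \to x1 = F \to T = T
\lnot (x3 \leftrightarrow (x1 \leftrightarrow x5)) \leftrightarrow ((x5 \land x3) \to x1) = F \leftrightarrow T = F
x1 \land x3 = T \land F = F
(x1 \land x3) \to x5 = F \to F = T
x1 \lor ((x1 \land x3) \to x5) = T \lor T = T
x1 \leftrightarrow (x1 \lor ((x1 \land x3) \to x5)) = T \leftrightarrow T = T
x3 \leftrightarrow x5 = F \leftrightarrow F = T
(x1 \leftrightarrow (x1 \lor ((x1 \land x3) \to x5))) \leftrightarrow (x3 \leftrightarrow x5) = T \leftrightarrow T = T
(\lnot (x3 \leftrightarrow (x1 \leftrightarrow x5)) \leftrightarrow ((x5 \land x3) \to x1)) \to ((x1 \leftrightarrow (x1 \lor ((x1 \land x3) \to x5))) \leftrightarrow (x3 \leftrightarrow x5)) = F \to T = T
x1 \leftrightarrow x5 = T \leftrightarrow F = F
((\lnot (x3 \leftrightarrow (x1 \leftrightarrow x5)) \leftrightarrow ((x5 \land x3) \to x1)) \to ((x1 \leftrightarrow (x1 \lor ((x1 \land x3) \to x5))) \leftrightarrow (x3 \leftrightarrow x5))) \to (x1 \leftrightarrow x5) = T \to F = F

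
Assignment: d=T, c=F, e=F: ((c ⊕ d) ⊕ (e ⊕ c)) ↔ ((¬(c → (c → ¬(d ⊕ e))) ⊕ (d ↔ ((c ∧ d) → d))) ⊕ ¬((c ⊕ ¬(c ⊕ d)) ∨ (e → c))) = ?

T

Substituting d=T, c=F, e=F:
c ⊕ d = F ⊕ T = T
e ⊕ c = F ⊕ F = F
(c ⊕ d) ⊕ (e ⊕ c) = T ⊕ F = T
d ⊕ e = T ⊕ F = T
¬(d ⊕ e) = ¬T = F
c → ¬(d ⊕ e) = F → F = T
c → (c → ¬(d ⊕ e)) = F → T = T
¬(c → (c → ¬(d ⊕ e))) = ¬T = F
c ∧ d = F ∧ T = F
(c ∧ d) → d = F → T = T
d ↔ ((c ∧ d) → d) = T ↔ T = T
¬(c → (c → ¬(d ⊕ e))) ⊕ (d ↔ ((c ∧ d) → d)) = F ⊕ T = T
c ⊕ d = F ⊕ T = T
¬(c ⊕ d) = ¬T = F
c ⊕ ¬(c ⊕ d) = F ⊕ F = F
e → c = F → F = T
(c ⊕ ¬(c ⊕ d)) ∨ (e → c) = F ∨ T = T
¬((c ⊕ ¬(c ⊕ d)) ∨ (e → c)) = ¬T = F
(¬(c → (c → ¬(d ⊕ e))) ⊕ (d ↔ ((c ∧ d) → d))) ⊕ ¬((c ⊕ ¬(c ⊕ d)) ∨ (e → c)) = T ⊕ F = T
((c ⊕ d) ⊕ (e ⊕ c)) ↔ ((¬(c → (c → ¬(d ⊕ e))) ⊕ (d ↔ ((c ∧ d) → d))) ⊕ ¬((c ⊕ ¬(c ⊕ d)) ∨ (e → c))) = T ↔ T = T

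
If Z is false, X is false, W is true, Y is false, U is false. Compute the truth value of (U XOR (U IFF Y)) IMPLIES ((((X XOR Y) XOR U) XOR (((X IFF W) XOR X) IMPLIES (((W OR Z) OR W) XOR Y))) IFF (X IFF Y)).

T

U IFF Y = F IFF F = T
U XOR (U IFF Y) = F XOR T = T
X XOR Y = F XOR F = F
(X XOR Y) XOR U = F XOR F = F
X IFF W = F IFF T = F
(X IFF W) XOR X = F XOR F = F
W OR Z = T OR F = T
(W OR Z) OR W = T OR T = T
((W OR Z) OR W) XOR Y = T XOR F = T
((X IFF W) XOR X) IMPLIES (((W OR Z) OR W) XOR Y) = F IMPLIES T = T
((X XOR Y) XOR U) XOR (((X IFF W) XOR X) IMPLIES (((W OR Z) OR W) XOR Y)) = F XOR T = T
X IFF Y = F IFF F = T
(((X XOR Y) XOR U) XOR (((X IFF W) XOR X) IMPLIES (((W OR Z) OR W) XOR Y))) IFF (X IFF Y) = T IFF T = T
(U XOR (U IFF Y)) IMPLIES ((((X XOR Y) XOR U) XOR (((X IFF W) XOR X) IMPLIES (((W OR Z) OR W) XOR Y))) IFF (X IFF Y)) = T IMPLIES T = T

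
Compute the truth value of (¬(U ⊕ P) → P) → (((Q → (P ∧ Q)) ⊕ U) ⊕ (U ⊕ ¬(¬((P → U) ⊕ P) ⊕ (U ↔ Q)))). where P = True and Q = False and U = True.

True

U ⊕ P = True ⊕ True = False
¬(U ⊕ P) = ¬False = True
¬(U ⊕ P) → P = True → True = True
P ∧ Q = True ∧ False = False
Q → (P ∧ Q) = False → False = True
(Q → (P ∧ Q)) ⊕ U = True ⊕ True = False
P → U = True → True = True
(P → U) ⊕ P = True ⊕ True = False
¬((P → U) ⊕ P) = ¬False = True
U ↔ Q = True ↔ False = False
¬((P → U) ⊕ P) ⊕ (U ↔ Q) = True ⊕ False = True
¬(¬((P → U) ⊕ P) ⊕ (U ↔ Q)) = ¬True = False
U ⊕ ¬(¬((P → U) ⊕ P) ⊕ (U ↔ Q)) = True ⊕ False = True
((Q → (P ∧ Q)) ⊕ U) ⊕ (U ⊕ ¬(¬((P → U) ⊕ P) ⊕ (U ↔ Q))) = False ⊕ True = True
(¬(U ⊕ P) → P) → (((Q → (P ∧ Q)) ⊕ U) ⊕ (U ⊕ ¬(¬((P → U) ⊕ P) ⊕ (U ↔ Q)))) = True → True = True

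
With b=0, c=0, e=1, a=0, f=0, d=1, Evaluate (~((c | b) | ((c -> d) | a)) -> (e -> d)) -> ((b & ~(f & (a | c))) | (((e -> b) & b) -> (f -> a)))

1

c | b = 0 | 0 = 0
c -> d = 0 -> 1 = 1
(c -> d) | a = 1 | 0 = 1
(c | b) | ((c -> d) | a) = 0 | 1 = 1
~((c | b) | ((c -> d) | a)) = ~1 = 0
e -> d = 1 -> 1 = 1
~((c | b) | ((c -> d) | a)) -> (e -> d) = 0 -> 1 = 1
a | c = 0 | 0 = 0
f & (a | c) = 0 & 0 = 0
~(f & (a | c)) = ~0 = 1
b & ~(f & (a | c)) = 0 & 1 = 0
e -> b = 1 -> 0 = 0
(e -> b) & b = 0 & 0 = 0
f -> a = 0 -> 0 = 1
((e -> b) & b) -> (f -> a) = 0 -> 1 = 1
(b & ~(f & (a | c))) | (((e -> b) & b) -> (f -> a)) = 0 | 1 = 1
(~((c | b) | ((c -> d) | a)) -> (e -> d)) -> ((b & ~(f & (a | c))) | (((e -> b) & b) -> (f -> a))) = 1 -> 1 = 1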